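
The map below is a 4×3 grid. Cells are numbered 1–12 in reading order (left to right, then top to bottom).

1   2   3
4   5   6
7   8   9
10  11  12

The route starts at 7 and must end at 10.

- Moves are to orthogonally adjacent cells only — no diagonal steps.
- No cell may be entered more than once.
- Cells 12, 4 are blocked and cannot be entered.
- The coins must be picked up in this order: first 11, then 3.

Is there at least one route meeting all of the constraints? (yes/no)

no

Even ignoring the required order, no revisit-free route from 7 to 10 manages to pass through all of 11 and 3: branching out from 7, every path either misses one of them or, having collected them, can no longer reach 10 without re-entering a cell.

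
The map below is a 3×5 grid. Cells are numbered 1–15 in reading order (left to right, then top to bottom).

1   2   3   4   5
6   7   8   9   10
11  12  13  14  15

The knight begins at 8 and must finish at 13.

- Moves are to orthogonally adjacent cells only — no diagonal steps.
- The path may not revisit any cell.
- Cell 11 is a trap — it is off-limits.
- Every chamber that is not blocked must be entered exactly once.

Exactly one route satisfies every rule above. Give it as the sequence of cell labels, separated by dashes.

8 - 9 - 14 - 15 - 10 - 5 - 4 - 3 - 2 - 1 - 6 - 7 - 12 - 13

Need to visit all 14 open cells exactly once, starting at 8 and ending at 13.
Cell 15 has only two open neighbours (10 and 14), so the path must pass straight through it: one of those is the cell it's entered from and the other is where it exits.
Route from 8: right to 9, down to 14, right to 15, 2× up (reaching 5), 4× left (reaching 1), down to 6, right to 7, down to 12, right to 13 — 13 moves in all.
Check: all 14 open cells covered.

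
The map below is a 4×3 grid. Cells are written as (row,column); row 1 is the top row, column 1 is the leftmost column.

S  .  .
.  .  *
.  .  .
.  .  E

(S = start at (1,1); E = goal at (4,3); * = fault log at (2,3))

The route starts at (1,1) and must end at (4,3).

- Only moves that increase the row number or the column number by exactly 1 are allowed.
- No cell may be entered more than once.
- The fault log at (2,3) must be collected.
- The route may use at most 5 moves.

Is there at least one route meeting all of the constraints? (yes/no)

One route that works: (1,1) → (2,1) → (2,2) → (2,3) → (3,3) → (4,3).

yes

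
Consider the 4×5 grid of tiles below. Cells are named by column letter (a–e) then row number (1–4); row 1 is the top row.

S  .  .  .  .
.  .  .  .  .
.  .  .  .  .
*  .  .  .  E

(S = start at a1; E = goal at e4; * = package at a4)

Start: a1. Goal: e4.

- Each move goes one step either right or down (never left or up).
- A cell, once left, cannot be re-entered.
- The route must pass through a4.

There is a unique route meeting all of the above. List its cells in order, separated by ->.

a1 -> a2 -> a3 -> a4 -> b4 -> c4 -> d4 -> e4

Moves only go right or down, so the column and row indices never decrease.
Route from a1: 3× down (reaching a4), 4× right (reaching e4) — 7 moves in all.
Check: all required cells visited.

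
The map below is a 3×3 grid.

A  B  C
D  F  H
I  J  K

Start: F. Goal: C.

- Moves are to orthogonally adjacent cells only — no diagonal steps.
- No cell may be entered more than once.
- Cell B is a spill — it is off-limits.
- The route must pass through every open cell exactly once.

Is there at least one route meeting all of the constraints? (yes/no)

no

Cell A has only one open neighbour but is neither the start nor the goal, so a Hamiltonian route would have to both enter and leave it through the same neighbour — impossible without revisiting.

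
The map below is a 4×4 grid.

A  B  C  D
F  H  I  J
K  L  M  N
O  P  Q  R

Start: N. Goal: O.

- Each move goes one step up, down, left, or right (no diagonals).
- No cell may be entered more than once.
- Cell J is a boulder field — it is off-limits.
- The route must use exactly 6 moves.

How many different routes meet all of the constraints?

Need simple routes of exactly 6 moves from N to O (Manhattan distance 4, so 1 moves are spent on a detour and 1 undoing it).
Enumerating: N R Q M L P O | N R Q M L K O | N R Q P L K O | N M I H L P O | N M I H L K O | N M I H F K O | N M Q P L K O | N M L H F K O.
That gives 8 routes.

8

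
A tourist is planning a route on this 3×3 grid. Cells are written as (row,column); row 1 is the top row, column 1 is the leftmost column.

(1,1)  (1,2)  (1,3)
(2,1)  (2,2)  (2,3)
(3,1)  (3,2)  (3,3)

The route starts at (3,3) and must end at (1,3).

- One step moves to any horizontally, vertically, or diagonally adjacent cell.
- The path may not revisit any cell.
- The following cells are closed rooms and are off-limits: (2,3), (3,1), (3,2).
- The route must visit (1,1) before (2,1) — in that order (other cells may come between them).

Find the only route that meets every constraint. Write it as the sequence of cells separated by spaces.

(3,3) (2,2) (1,1) (2,1) (1,2) (1,3)

The waypoints must appear in the order (1,1), (2,1), with no cell reused.
Route from (3,3): up-left 2 to (1,1), down 1 to (2,1), up-right 1 to (1,2), right 1 to (1,3) — 5 moves in all.
Check: order respected ((1,1) at step 2, (2,1) at step 3).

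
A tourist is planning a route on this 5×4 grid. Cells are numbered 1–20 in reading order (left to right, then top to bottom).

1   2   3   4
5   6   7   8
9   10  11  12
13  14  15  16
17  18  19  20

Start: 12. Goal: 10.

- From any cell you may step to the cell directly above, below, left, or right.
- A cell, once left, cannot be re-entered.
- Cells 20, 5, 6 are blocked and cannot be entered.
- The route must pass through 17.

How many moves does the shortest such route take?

Any route passes through 17 somewhere between 12 and 10. Summing Manhattan distances along the two legs (12 → 17 → 10) gives a lower bound of 5 + 3 = 8 moves.
A route of 8 moves achieves this: 12 → 16 → 15 → 19 → 18 → 17 → 13 → 9 → 10.
Since 8 matches the lower bound, it is optimal.

8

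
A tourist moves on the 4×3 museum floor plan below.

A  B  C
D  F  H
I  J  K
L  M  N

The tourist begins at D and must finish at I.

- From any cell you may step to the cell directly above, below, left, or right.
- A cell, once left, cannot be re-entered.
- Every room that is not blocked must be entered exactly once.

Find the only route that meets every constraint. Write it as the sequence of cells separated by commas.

Need to visit all 12 open cells exactly once, starting at D and ending at I.
Route from D: up to A, 2× right (reaching C), down to H, left to F, down to J, right to K, down to N, 2× left (reaching L), up to I — 11 moves in all.
Check: all 12 open cells covered.

D, A, B, C, H, F, J, K, N, M, L, I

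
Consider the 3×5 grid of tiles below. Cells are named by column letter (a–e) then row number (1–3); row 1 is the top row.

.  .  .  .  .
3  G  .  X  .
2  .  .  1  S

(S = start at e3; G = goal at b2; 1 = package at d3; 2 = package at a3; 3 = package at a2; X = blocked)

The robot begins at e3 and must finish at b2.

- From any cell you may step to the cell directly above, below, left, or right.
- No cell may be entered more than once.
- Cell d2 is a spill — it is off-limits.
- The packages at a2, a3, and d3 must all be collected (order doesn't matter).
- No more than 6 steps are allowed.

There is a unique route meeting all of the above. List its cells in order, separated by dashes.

e3 - d3 - c3 - b3 - a3 - a2 - b2

Any route must reach a2, a3, and d3 and still end at b2 within 6 moves, so the order of the required stops is forced.
Route from e3: 4× left (reaching a3), up to a2, right to b2 — 6 moves in all.
Check: all required cells visited; 6 ≤ 6 moves.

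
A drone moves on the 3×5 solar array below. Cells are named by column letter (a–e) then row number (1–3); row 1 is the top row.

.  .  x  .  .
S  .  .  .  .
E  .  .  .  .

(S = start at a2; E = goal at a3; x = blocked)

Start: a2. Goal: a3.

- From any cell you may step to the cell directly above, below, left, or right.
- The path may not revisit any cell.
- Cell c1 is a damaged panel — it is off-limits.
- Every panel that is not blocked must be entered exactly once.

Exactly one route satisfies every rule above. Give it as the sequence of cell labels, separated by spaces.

a2 a1 b1 b2 c2 d2 d1 e1 e2 e3 d3 c3 b3 a3

Need to visit all 14 open cells exactly once, starting at a2 and ending at a3.
Route from a2: up 1 to a1, right 1 to b1, down 1 to b2, right 2 to d2, up 1 to d1, right 1 to e1, down 2 to e3, left 4 to a3 — 13 moves in all.
Check: all 14 open cells covered.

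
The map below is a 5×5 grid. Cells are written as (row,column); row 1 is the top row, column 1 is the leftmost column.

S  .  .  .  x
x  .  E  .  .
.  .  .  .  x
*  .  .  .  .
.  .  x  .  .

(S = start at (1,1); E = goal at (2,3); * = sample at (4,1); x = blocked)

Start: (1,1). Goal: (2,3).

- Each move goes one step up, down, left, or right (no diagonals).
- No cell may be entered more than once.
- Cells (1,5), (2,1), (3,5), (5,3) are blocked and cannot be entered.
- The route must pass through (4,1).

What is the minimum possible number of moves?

9

Any route passes through (4,1) somewhere between (1,1) and (2,3). Summing Manhattan distances along the two legs ((1,1) → (4,1) → (2,3)) gives a lower bound of 3 + 4 = 7 moves.
That bound ignores the blocked cells. Measuring each leg by the fewest moves that actually steer around them ((1,1)→(4,1): 5; (4,1)→(2,3): 4) raises the lower bound to 9.
A route of 9 moves exists: (1,1) → (1,2) → (2,2) → (3,2) → (3,1) → (4,1) → (4,2) → (4,3) → (3,3) → (2,3).
Since 9 matches that lower bound, it is optimal.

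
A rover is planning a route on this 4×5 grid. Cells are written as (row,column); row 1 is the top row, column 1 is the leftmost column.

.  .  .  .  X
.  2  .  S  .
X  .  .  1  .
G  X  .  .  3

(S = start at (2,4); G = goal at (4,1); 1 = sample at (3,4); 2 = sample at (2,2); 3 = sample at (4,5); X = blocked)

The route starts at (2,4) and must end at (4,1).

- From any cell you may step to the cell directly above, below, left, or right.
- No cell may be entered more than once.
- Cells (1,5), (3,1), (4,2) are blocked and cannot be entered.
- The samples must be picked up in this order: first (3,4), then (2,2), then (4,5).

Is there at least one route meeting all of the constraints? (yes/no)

The blocked cells wall (4,1) off from (2,4) completely — no sequence of moves reaches it at all, so no route can satisfy the rules.

no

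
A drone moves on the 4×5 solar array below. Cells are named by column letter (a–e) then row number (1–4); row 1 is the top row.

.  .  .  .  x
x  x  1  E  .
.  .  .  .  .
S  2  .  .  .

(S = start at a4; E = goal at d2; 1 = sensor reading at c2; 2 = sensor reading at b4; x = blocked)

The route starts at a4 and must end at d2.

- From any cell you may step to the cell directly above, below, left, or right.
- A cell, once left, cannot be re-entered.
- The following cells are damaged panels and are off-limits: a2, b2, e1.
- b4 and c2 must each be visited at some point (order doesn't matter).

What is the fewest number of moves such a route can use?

Any route passes through b4 and c2 in some order between a4 and d2. Summing Manhattan distances along each leg and taking the cheapest ordering (a4 → b4 → c2 → d2) gives a lower bound of 1 + 3 + 1 = 5 moves.
A route of 5 moves achieves this: a4 → b4 → b3 → c3 → c2 → d2.
Since 5 matches the lower bound, it is optimal.

5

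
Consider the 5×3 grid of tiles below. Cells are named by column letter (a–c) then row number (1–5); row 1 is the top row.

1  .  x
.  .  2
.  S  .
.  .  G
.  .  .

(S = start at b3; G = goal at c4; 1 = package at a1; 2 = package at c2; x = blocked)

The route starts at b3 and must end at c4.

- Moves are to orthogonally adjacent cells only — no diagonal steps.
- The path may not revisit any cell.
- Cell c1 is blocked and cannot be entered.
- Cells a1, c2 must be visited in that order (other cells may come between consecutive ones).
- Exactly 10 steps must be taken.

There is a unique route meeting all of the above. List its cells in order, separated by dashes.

b3 - b4 - a4 - a3 - a2 - a1 - b1 - b2 - c2 - c3 - c4

The waypoints must appear in the order a1, c2, with no cell reused.
Route from b3: down to b4, left to a4, 3× up (reaching a1), right to b1, down to b2, right to c2, 2× down (reaching c4) — 10 moves in all.
Check: order respected (1 at step 5, 2 at step 8); 10 moves as required.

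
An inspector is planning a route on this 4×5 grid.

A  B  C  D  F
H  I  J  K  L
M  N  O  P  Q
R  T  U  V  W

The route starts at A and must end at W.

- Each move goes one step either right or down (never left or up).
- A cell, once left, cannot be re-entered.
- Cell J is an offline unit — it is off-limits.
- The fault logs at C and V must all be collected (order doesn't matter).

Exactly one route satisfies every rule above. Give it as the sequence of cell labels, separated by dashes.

Moves only go right or down, so the column and row indices never decrease.
Route from A: right 3 to D, down 3 to V, right 1 to W — 7 moves in all.
Check: all required cells visited.

A - B - C - D - K - P - V - W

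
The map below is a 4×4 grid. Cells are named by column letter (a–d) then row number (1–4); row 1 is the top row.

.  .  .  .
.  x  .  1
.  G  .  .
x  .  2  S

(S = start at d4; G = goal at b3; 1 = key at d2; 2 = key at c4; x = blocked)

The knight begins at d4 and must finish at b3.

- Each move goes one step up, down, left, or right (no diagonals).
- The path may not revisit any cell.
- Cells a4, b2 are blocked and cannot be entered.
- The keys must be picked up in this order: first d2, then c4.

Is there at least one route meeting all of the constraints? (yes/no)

One route that works: d4 → d3 → d2 → c2 → c3 → c4 → b4 → b3.

yes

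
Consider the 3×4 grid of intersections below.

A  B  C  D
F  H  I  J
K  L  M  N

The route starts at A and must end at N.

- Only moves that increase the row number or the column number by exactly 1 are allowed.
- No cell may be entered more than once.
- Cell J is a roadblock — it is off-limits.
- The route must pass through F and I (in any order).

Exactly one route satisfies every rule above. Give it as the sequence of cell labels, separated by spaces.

A F H I M N

Moves only go right or down, so the column and row indices never decrease.
Route from A: down to F, 2× right (reaching I), down to M, right to N — 5 moves in all.
Check: all required cells visited.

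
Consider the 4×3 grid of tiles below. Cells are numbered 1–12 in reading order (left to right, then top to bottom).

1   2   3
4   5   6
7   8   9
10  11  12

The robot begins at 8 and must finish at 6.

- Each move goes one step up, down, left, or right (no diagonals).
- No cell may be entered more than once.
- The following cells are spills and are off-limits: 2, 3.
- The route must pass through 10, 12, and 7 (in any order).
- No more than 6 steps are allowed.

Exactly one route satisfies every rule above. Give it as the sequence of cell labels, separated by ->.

The budget equals the shortest possible length, so every move has to be on a shortest route through the required cells.
Route from 8: left 1 to 7, down 1 to 10, right 2 to 12, up 2 to 6 — 6 moves in all.
Check: all required cells visited; 6 ≤ 6 moves.

8 -> 7 -> 10 -> 11 -> 12 -> 9 -> 6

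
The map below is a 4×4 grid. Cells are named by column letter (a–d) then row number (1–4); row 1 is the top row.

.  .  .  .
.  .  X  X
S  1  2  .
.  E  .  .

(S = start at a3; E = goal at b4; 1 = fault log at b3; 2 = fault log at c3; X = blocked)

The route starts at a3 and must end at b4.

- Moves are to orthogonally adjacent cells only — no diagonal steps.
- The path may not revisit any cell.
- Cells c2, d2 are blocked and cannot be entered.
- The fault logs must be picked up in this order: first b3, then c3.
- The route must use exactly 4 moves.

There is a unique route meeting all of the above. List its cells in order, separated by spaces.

a3 b3 c3 c4 b4

The waypoints must appear in the order b3, c3, with no cell reused.
Route from a3: right 2 to c3, down 1 to c4, left 1 to b4 — 4 moves in all.
Check: order respected (1 at step 1, 2 at step 2); 4 moves as required.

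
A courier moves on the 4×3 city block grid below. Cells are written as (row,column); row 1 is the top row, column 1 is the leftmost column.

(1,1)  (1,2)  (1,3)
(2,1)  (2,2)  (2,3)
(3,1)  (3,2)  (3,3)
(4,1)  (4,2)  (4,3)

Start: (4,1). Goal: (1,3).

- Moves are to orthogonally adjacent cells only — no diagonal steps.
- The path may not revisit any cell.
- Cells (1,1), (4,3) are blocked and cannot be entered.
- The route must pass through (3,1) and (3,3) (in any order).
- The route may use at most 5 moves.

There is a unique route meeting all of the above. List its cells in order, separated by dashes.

(4,1) - (3,1) - (3,2) - (3,3) - (2,3) - (1,3)

The 5-move cap with required stops at (3,1), (3,3) leaves no slack for detours.
Route from (4,1): up 1 to (3,1), right 2 to (3,3), up 2 to (1,3) — 5 moves in all.
Check: all required cells visited; 5 ≤ 5 moves.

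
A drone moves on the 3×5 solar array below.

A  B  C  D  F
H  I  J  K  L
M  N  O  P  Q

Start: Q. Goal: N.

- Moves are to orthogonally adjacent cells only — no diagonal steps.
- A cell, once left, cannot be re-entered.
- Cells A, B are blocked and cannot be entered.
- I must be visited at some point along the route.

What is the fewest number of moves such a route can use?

5

Any route passes through I somewhere between Q and N. Summing Manhattan distances along the two legs (Q → I → N) gives a lower bound of 4 + 1 = 5 moves.
A route of 5 moves achieves this: Q → L → K → J → I → N.
Since 5 matches the lower bound, it is optimal.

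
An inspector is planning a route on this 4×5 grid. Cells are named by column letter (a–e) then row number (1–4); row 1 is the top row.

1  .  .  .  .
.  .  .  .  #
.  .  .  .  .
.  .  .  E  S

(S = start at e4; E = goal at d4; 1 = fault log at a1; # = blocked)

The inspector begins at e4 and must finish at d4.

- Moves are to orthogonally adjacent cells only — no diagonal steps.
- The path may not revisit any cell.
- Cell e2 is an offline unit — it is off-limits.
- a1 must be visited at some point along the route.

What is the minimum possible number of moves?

13

Any route passes through a1 somewhere between e4 and d4. Summing Manhattan distances along the two legs (e4 → a1 → d4) gives a lower bound of 7 + 6 = 13 moves.
A route of 13 moves achieves this: e4 → e3 → d3 → d2 → d1 → c1 → b1 → a1 → a2 → a3 → a4 → b4 → c4 → d4.
Since 13 matches the lower bound, it is optimal.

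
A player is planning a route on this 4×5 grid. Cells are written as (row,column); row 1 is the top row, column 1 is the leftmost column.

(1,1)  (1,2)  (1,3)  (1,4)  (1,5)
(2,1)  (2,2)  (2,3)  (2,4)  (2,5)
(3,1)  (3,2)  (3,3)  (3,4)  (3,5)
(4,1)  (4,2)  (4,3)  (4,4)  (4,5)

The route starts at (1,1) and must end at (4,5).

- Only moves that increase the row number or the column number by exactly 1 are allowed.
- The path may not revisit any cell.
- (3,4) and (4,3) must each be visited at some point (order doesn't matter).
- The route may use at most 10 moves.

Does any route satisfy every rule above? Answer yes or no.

(4,3) is below but to the left of (3,4): going (3,4) → (4,3) would need a leftward move and (4,3) → (3,4) an upward move, so no right/down-only route can visit both required cells.

no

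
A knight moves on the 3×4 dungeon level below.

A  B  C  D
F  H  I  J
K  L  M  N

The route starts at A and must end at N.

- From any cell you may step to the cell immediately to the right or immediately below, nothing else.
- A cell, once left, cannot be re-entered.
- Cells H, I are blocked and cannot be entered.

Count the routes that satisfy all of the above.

2

A right/down-only route from A to N makes exactly 2 down-moves and 3 right-moves in some order.
With no other constraints that would be C(5,2) = 10 routes.
Subtract routes through each blocked cell (inclusion–exclusion for overlaps): − through H: 6 − through I: 6 + through H&I: 4 → 2.
That gives 2 routes.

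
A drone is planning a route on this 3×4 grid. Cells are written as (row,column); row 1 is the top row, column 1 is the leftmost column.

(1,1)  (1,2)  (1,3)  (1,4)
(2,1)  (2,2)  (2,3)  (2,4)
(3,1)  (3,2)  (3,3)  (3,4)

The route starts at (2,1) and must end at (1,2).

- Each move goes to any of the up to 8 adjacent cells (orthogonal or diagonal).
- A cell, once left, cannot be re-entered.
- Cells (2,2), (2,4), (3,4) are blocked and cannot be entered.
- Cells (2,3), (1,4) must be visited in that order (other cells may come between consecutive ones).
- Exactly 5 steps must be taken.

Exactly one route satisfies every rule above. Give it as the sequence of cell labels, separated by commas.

(2,1), (3,2), (2,3), (1,4), (1,3), (1,2)

The waypoints must appear in the order (2,3), (1,4), with no cell reused.
Route from (2,1): down-right 1 to (3,2), up-right 2 to (1,4), left 2 to (1,2) — 5 moves in all.
Check: order respected ((2,3) at step 2, (1,4) at step 3); 5 moves as required.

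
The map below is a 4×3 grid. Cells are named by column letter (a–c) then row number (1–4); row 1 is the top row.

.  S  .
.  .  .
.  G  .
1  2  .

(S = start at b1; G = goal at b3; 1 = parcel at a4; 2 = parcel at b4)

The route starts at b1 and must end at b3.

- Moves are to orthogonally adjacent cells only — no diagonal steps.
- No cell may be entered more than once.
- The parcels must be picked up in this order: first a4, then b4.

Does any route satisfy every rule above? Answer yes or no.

One route that works: b1 → b2 → a2 → a3 → a4 → b4 → b3.

yes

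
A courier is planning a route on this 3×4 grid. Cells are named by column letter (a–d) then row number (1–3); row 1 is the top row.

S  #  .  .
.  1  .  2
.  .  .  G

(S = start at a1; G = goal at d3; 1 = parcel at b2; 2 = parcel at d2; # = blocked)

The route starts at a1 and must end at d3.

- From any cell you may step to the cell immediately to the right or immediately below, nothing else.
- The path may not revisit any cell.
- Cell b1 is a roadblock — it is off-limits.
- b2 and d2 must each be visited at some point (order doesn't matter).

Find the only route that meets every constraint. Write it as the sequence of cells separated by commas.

Moves only go right or down, so the column and row indices never decrease.
Route from a1: down to a2, 3× right (reaching d2), down to d3 — 5 moves in all.
Check: all required cells visited.

a1, a2, b2, c2, d2, d3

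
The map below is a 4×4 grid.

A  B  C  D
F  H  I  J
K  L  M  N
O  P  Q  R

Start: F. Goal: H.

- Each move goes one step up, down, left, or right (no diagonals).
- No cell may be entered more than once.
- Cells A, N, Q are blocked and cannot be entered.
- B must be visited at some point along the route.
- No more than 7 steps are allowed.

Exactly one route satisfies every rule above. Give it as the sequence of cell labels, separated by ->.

The budget equals the shortest possible length, so every move has to be on a shortest route through the required cells.
Route from F: down 1 to K, right 2 to M, up 2 to C, left 1 to B, down 1 to H — 7 moves in all.
Check: all required cells visited; 7 ≤ 7 moves.

F -> K -> L -> M -> I -> C -> B -> H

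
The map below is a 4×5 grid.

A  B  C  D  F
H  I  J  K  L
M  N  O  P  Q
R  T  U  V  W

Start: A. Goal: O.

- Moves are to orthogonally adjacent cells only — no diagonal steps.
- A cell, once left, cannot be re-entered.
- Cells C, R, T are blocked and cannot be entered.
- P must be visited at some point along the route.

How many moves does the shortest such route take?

Any route passes through P somewhere between A and O. Summing Manhattan distances along the two legs (A → P → O) gives a lower bound of 5 + 1 = 6 moves.
A route of 6 moves achieves this: A → H → I → J → K → P → O.
Since 6 matches the lower bound, it is optimal.

6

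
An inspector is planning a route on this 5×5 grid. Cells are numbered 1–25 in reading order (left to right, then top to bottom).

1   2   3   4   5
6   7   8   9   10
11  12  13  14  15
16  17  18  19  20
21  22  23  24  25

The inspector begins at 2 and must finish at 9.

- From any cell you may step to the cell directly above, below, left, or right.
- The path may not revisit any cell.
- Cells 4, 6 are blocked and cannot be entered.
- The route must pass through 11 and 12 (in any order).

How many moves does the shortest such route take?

9

Any route passes through 11 and 12 in some order between 2 and 9. Summing Manhattan distances along each leg and taking the cheapest ordering (2 → 12 → 11 → 9) gives a lower bound of 2 + 1 + 4 = 7 moves.
The shortest route satisfying every rule uses 9 moves: 2 → 7 → 12 → 11 → 16 → 17 → 18 → 13 → 8 → 9.
The bound of 7 isn't tight here; checking systematically, no route of length 7 through 8 satisfies every constraint, so 9 is the minimum.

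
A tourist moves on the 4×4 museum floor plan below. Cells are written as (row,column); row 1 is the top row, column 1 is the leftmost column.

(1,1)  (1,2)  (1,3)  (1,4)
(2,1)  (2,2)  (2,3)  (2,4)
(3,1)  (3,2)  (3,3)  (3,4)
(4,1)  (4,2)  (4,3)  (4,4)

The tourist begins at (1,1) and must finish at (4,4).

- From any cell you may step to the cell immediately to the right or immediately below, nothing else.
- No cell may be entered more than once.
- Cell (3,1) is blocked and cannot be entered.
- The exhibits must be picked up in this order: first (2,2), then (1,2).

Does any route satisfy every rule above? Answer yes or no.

(1,2) lies above (2,2), so going from (2,2) to (1,2) would need an upward move — but moves only go right/down, so (2,2) cannot be visited before (1,2).

no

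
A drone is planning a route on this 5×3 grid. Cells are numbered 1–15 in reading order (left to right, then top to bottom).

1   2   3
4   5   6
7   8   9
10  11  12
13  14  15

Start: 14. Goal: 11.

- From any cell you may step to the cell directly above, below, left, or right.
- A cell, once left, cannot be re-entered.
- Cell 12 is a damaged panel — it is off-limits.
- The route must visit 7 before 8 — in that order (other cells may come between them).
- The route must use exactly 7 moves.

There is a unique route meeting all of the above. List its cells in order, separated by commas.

14, 13, 10, 7, 4, 5, 8, 11

The waypoints must appear in the order 7, 8, with no cell reused.
Route from 14: left to 13, 3× up (reaching 4), right to 5, 2× down (reaching 11) — 7 moves in all.
Check: order respected (7 at step 3, 8 at step 6); 7 moves as required.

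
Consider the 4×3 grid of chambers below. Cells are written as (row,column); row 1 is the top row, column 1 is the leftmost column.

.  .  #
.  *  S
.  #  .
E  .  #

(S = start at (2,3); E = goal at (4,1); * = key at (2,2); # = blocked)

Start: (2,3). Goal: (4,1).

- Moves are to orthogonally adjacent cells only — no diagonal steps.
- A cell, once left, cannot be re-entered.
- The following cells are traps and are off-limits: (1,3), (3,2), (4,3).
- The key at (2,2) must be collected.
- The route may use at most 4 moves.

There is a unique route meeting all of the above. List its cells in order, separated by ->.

The budget equals the shortest possible length, so every move has to be on a shortest route through the required cells.
Route from (2,3): 2× left (reaching (2,1)), 2× down (reaching (4,1)) — 4 moves in all.
Check: all required cells visited; 4 ≤ 4 moves.

(2,3) -> (2,2) -> (2,1) -> (3,1) -> (4,1)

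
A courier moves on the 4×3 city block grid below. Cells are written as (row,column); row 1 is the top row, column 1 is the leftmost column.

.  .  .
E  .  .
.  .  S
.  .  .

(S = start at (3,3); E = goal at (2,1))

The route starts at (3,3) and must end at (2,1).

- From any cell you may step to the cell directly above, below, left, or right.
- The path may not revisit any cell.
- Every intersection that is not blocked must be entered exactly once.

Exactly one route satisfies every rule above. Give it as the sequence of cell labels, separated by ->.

Need to visit all 12 open cells exactly once, starting at (3,3) and ending at (2,1).
Route from (3,3): down 1 to (4,3), left 2 to (4,1), up 1 to (3,1), right 1 to (3,2), up 1 to (2,2), right 1 to (2,3), up 1 to (1,3), left 2 to (1,1), down 1 to (2,1) — 11 moves in all.
Check: all 12 open cells covered.

(3,3) -> (4,3) -> (4,2) -> (4,1) -> (3,1) -> (3,2) -> (2,2) -> (2,3) -> (1,3) -> (1,2) -> (1,1) -> (2,1)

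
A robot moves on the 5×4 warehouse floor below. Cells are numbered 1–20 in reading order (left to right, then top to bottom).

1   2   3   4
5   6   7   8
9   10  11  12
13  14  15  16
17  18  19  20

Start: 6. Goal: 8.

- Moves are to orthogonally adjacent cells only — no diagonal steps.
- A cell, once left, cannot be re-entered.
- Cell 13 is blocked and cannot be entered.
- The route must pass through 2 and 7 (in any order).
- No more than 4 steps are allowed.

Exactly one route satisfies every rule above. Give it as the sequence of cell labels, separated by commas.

6, 2, 3, 7, 8

The budget equals the shortest possible length, so every move has to be on a shortest route through the required cells.
Route from 6: up to 2, right to 3, down to 7, right to 8 — 4 moves in all.
Check: all required cells visited; 4 ≤ 4 moves.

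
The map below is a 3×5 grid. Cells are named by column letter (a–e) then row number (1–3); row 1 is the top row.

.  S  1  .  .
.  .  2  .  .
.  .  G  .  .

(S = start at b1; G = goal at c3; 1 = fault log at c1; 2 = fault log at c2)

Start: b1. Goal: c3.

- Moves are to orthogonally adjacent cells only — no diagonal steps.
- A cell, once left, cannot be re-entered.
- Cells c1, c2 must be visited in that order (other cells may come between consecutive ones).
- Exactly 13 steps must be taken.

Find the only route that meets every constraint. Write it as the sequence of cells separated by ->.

The waypoints must appear in the order c1, c2, with no cell reused.
Route from b1: 3× right (reaching e1), 2× down (reaching e3), left to d3, up to d2, 3× left (reaching a2), down to a3, 2× right (reaching c3) — 13 moves in all.
Check: order respected (1 at step 1, 2 at step 8); 13 moves as required.

b1 -> c1 -> d1 -> e1 -> e2 -> e3 -> d3 -> d2 -> c2 -> b2 -> a2 -> a3 -> b3 -> c3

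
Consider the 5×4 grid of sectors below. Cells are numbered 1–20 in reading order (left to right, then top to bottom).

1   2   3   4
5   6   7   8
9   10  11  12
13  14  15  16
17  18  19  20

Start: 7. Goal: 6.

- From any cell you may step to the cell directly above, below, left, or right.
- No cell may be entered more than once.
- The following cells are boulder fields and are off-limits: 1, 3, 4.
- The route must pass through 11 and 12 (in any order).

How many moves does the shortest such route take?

Any route passes through 11 and 12 in some order between 7 and 6. Summing Manhattan distances along each leg and taking the cheapest ordering (7 → 11 → 12 → 6) gives a lower bound of 1 + 1 + 3 = 5 moves.
A route of 5 moves achieves this: 7 → 8 → 12 → 11 → 10 → 6.
Since 5 matches the lower bound, it is optimal.

5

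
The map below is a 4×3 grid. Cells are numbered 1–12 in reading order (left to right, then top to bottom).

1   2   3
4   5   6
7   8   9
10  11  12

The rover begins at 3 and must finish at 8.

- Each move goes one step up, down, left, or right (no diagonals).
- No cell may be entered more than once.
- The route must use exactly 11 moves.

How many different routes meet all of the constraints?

Need simple routes of exactly 11 moves from 3 to 8 (Manhattan distance 3, so 4 moves are spent on a detour and 4 undoing it).
Enumerating: 3 6 9 12 11 10 7 4 1 2 5 8 | 3 6 5 2 1 4 7 10 11 12 9 8 | 3 2 1 4 7 10 11 12 9 6 5 8 | 3 2 1 4 5 6 9 12 11 10 7 8.
That gives 4 routes.

4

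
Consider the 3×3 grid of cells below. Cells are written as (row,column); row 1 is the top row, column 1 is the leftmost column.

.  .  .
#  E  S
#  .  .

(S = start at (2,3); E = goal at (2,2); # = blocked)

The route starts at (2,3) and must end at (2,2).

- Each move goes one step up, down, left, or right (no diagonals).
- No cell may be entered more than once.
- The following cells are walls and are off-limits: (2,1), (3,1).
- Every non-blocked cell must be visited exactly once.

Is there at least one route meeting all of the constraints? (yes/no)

Cell (1,1) has only one open neighbour but is neither the start nor the goal, so a Hamiltonian route would have to both enter and leave it through the same neighbour — impossible without revisiting.

no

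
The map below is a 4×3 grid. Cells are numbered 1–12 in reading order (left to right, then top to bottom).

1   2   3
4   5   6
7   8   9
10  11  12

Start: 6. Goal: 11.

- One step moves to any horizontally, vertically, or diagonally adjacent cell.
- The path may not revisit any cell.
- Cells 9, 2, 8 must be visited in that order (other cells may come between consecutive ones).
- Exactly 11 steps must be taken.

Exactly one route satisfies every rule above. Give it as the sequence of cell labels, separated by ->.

6 -> 9 -> 5 -> 3 -> 2 -> 1 -> 4 -> 7 -> 10 -> 8 -> 12 -> 11

The waypoints must appear in the order 9, 2, 8, with no cell reused.
Route from 6: down 1 to 9, up-left 1 to 5, up-right 1 to 3, left 2 to 1, down 3 to 10, up-right 1 to 8, down-right 1 to 12, left 1 to 11 — 11 moves in all.
Check: order respected (9 at step 1, 2 at step 4, 8 at step 9); 11 moves as required.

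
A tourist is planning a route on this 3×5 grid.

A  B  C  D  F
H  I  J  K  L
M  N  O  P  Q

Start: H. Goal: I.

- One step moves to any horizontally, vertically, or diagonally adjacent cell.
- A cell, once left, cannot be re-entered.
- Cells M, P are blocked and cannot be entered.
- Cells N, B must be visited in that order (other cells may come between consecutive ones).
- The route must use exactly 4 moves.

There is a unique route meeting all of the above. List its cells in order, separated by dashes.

The waypoints must appear in the order N, B, with no cell reused.
Route from H: down-right 1 to N, up-right 1 to J, up-left 1 to B, down 1 to I — 4 moves in all.
Check: order respected (N at step 1, B at step 3); 4 moves as required.

H - N - J - B - I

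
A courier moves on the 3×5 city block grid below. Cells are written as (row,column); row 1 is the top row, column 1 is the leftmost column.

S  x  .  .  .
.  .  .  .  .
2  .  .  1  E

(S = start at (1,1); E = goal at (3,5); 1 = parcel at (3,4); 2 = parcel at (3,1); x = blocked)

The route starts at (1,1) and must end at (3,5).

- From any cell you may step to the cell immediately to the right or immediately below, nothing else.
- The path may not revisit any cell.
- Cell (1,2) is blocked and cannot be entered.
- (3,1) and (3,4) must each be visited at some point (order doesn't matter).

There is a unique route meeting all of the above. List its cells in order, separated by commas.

(1,1), (2,1), (3,1), (3,2), (3,3), (3,4), (3,5)

Moves only go right or down, so the column and row indices never decrease.
Route from (1,1): 2× down (reaching (3,1)), 4× right (reaching (3,5)) — 6 moves in all.
Check: all required cells visited.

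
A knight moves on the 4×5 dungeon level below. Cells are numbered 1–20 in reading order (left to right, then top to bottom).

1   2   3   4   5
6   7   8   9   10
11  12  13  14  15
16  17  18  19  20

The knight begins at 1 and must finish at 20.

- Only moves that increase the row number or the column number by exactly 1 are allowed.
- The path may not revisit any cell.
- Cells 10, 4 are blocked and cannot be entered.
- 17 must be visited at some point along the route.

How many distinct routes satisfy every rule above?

A right/down-only route from 1 to 20 makes exactly 3 down-moves and 4 right-moves in some order.
With no other constraints that would be C(7,3) = 35 routes.
Split at 17 and multiply the segment counts (each segment already excludes blocked cells): 1→17: 4; 17→20: 1; product = 4.
That gives 4 routes.

4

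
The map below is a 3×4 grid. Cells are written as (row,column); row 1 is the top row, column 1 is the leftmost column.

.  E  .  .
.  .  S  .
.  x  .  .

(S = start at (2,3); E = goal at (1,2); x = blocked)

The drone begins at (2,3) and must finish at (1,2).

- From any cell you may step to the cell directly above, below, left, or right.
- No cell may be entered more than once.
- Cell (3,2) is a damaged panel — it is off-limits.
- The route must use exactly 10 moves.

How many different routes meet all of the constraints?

Need simple routes of exactly 10 moves from (2,3) to (1,2) (Manhattan distance 2, so 4 moves are spent on a detour and 4 undoing it).
No route satisfies every constraint, so the count is 0.

0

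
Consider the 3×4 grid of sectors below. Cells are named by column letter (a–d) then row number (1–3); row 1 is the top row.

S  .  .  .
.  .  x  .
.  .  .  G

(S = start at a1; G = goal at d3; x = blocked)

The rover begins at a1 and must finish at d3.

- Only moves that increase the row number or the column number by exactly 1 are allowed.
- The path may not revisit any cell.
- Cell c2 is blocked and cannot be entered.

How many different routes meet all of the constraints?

A right/down-only route from a1 to d3 makes exactly 2 down-moves and 3 right-moves in some order.
With no other constraints that would be C(5,2) = 10 routes.
Subtract routes through each blocked cell (inclusion–exclusion for overlaps): − through c2: 6 → 4.
That gives 4 routes.

4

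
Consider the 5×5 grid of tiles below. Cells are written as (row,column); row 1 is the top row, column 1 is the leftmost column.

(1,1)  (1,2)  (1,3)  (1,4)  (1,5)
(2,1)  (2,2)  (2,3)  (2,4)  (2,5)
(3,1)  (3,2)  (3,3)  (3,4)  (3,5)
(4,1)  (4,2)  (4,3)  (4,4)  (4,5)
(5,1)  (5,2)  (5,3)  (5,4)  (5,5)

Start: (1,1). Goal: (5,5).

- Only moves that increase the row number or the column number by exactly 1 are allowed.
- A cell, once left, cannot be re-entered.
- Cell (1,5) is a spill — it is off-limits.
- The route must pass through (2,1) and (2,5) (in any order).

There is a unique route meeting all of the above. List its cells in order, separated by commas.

(1,1), (2,1), (2,2), (2,3), (2,4), (2,5), (3,5), (4,5), (5,5)

Moves only go right or down, so the column and row indices never decrease.
Route from (1,1): down to (2,1), 4× right (reaching (2,5)), 3× down (reaching (5,5)) — 8 moves in all.
Check: all required cells visited.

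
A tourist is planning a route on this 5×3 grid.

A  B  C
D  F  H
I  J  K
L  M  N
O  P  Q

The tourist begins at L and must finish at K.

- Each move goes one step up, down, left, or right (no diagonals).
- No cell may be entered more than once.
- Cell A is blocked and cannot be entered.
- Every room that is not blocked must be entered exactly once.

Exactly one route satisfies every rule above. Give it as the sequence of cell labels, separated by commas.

L, O, P, Q, N, M, J, I, D, F, B, C, H, K

Need to visit all 14 open cells exactly once, starting at L and ending at K.
Route from L: down to O, 2× right (reaching Q), up to N, left to M, up to J, left to I, up to D, right to F, up to B, right to C, 2× down (reaching K) — 13 moves in all.
Check: all 14 open cells covered.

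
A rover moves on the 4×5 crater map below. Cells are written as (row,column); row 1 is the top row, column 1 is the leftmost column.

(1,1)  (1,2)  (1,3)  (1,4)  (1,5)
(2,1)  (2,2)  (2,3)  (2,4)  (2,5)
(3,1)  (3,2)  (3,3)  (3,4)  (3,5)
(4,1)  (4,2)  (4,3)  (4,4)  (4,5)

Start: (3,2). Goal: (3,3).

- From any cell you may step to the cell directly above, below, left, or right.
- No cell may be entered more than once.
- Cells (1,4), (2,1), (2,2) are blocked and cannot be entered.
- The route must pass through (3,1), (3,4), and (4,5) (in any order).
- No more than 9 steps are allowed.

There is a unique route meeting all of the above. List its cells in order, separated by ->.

(3,2) -> (3,1) -> (4,1) -> (4,2) -> (4,3) -> (4,4) -> (4,5) -> (3,5) -> (3,4) -> (3,3)

Any route must reach (3,1), (3,4), and (4,5) and still end at (3,3) within 9 moves, so the order of the required stops is forced.
Route from (3,2): left to (3,1), down to (4,1), 4× right (reaching (4,5)), up to (3,5), 2× left (reaching (3,3)) — 9 moves in all.
Check: all required cells visited; 9 ≤ 9 moves.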